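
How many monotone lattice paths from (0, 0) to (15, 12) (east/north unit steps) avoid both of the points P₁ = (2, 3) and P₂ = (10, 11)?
Number of paths = 11065564

Inclusion–exclusion. Total paths: C(27, 15) = 17383860. Through P₁: C(5, 2)·C(22, 13) = 4974200. Through P₂: C(21, 10)·C(6, 5) = 2116296. Since P₁ is strictly southwest of P₂, a monotone path through both must visit P₁ then P₂; paths through both = C(5, 2)·C(16, 8)·C(6, 5) = 772200. Avoid both = 17383860 − 4974200 − 2116296 + 772200 = 11065564.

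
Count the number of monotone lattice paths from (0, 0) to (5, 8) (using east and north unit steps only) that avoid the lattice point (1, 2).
Number of paths = 657

Total paths from (0, 0) to (5, 8): C(13, 5) = 1287. Paths through (1, 2): (paths (0, 0) → (1, 2)) × (paths (1, 2) → (5, 8)) = C(3, 1) · C(10, 4) = 3 · 210 = 630. Avoidance count = 1287 − 630 = 657.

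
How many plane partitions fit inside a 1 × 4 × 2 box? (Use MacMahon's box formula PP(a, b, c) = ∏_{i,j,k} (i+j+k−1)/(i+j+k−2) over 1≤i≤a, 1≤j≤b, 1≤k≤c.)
PP(1, 4, 2) = 15

Evaluate the triple product over i = 1..1, j = 1..4, k = 1..2. The factors are (2/1) · (3/2) · (3/2) · (4/3) · (4/3) · (5/4) · (5/4) · (6/5). The numerators and denominators telescope so the product is an integer; carrying out the multiplication exactly gives PP(1, 4, 2) = 15.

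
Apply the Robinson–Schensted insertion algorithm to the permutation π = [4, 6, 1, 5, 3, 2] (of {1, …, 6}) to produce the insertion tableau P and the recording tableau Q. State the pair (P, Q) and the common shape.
P = [1, 2] / [3, 5] / [4] / [6];  Q = [1, 2] / [3, 4] / [5] / [6];  common shape = (2, 2, 1, 1)

Row-insert the values π_1, π_2, … into P one at a time, bumping the leftmost entry strictly greater than the inserted value down to the next row. The recording tableau Q records, in position (i, j), the step at which that cell was added to P.
  Insert 4 (step 1): P = [4];  Q = [1]
  Insert 6 (step 2): P = [4, 6];  Q = [1, 2]
  Insert 1 (step 3): P = [1, 6] / [4];  Q = [1, 2] / [3]
  Insert 5 (step 4): P = [1, 5] / [4, 6];  Q = [1, 2] / [3, 4]
  Insert 3 (step 5): P = [1, 3] / [4, 5] / [6];  Q = [1, 2] / [3, 4] / [5]
  Insert 2 (step 6): P = [1, 2] / [3, 5] / [4] / [6];  Q = [1, 2] / [3, 4] / [5] / [6]
Final shape: (2, 2, 1, 1).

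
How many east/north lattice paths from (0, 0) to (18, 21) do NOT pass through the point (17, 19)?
Number of paths = 36566654190

Total paths from (0, 0) to (18, 21): C(39, 18) = 62359143990. Paths through (17, 19): (paths (0, 0) → (17, 19)) × (paths (17, 19) → (18, 21)) = C(36, 17) · C(3, 1) = 8597496600 · 3 = 25792489800. Avoidance count = 62359143990 − 25792489800 = 36566654190.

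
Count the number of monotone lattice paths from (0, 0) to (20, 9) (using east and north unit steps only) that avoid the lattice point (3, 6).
Number of paths = 9919245

Total paths from (0, 0) to (20, 9): C(29, 20) = 10015005. Paths through (3, 6): (paths (0, 0) → (3, 6)) × (paths (3, 6) → (20, 9)) = C(9, 3) · C(20, 17) = 84 · 1140 = 95760. Avoidance count = 10015005 − 95760 = 9919245.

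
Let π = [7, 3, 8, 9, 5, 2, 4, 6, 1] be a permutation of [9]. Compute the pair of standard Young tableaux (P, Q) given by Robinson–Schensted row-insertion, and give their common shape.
P = [1, 4, 6] / [2, 5, 9] / [3, 8] / [7];  Q = [1, 3, 4] / [2, 5, 8] / [6, 7] / [9];  common shape = (3, 3, 2, 1)

Row-insert the values π_1, π_2, … into P one at a time, bumping the leftmost entry strictly greater than the inserted value down to the next row. The recording tableau Q records, in position (i, j), the step at which that cell was added to P.
  Insert 7 (step 1): P = [7];  Q = [1]
  Insert 3 (step 2): P = [3] / [7];  Q = [1] / [2]
  Insert 8 (step 3): P = [3, 8] / [7];  Q = [1, 3] / [2]
  Insert 9 (step 4): P = [3, 8, 9] / [7];  Q = [1, 3, 4] / [2]
  Insert 5 (step 5): P = [3, 5, 9] / [7, 8];  Q = [1, 3, 4] / [2, 5]
  Insert 2 (step 6): P = [2, 5, 9] / [3, 8] / [7];  Q = [1, 3, 4] / [2, 5] / [6]
  Insert 4 (step 7): P = [2, 4, 9] / [3, 5] / [7, 8];  Q = [1, 3, 4] / [2, 5] / [6, 7]
  Insert 6 (step 8): P = [2, 4, 6] / [3, 5, 9] / [7, 8];  Q = [1, 3, 4] / [2, 5, 8] / [6, 7]
  Insert 1 (step 9): P = [1, 4, 6] / [2, 5, 9] / [3, 8] / [7];  Q = [1, 3, 4] / [2, 5, 8] / [6, 7] / [9]
Final shape: (3, 3, 2, 1).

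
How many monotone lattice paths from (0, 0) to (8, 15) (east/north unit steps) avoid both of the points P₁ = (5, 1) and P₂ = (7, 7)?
Number of paths = 456858

Inclusion–exclusion. Total paths: C(23, 8) = 490314. Through P₁: C(6, 5)·C(17, 3) = 4080. Through P₂: C(14, 7)·C(9, 1) = 30888. Since P₁ is strictly southwest of P₂, a monotone path through both must visit P₁ then P₂; paths through both = C(6, 5)·C(8, 2)·C(9, 1) = 1512. Avoid both = 490314 − 4080 − 30888 + 1512 = 456858.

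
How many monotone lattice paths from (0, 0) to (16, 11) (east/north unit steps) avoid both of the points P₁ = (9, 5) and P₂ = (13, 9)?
Number of paths = 6029663

Inclusion–exclusion. Total paths: C(27, 16) = 13037895. Through P₁: C(14, 9)·C(13, 7) = 3435432. Through P₂: C(22, 13)·C(5, 3) = 4974200. Since P₁ is strictly southwest of P₂, a monotone path through both must visit P₁ then P₂; paths through both = C(14, 9)·C(8, 4)·C(5, 3) = 1401400. Avoid both = 13037895 − 3435432 − 4974200 + 1401400 = 6029663.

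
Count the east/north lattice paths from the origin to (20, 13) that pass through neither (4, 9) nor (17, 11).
Number of paths = 355711215

Inclusion–exclusion. Total paths: C(33, 20) = 573166440. Through P₁: C(13, 4)·C(20, 16) = 3464175. Through P₂: C(28, 17)·C(5, 3) = 214741800. Since P₁ is strictly southwest of P₂, a monotone path through both must visit P₁ then P₂; paths through both = C(13, 4)·C(15, 13)·C(5, 3) = 750750. Avoid both = 573166440 − 3464175 − 214741800 + 750750 = 355711215.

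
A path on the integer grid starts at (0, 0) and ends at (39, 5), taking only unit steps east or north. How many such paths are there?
Number of paths = 1086008

A monotone lattice path from (0, 0) to (39, 5) consists of 39 east steps and 5 north steps in some order, so it is determined by which 39 of the 44 steps are east. The count is C(44, 39) = 1086008.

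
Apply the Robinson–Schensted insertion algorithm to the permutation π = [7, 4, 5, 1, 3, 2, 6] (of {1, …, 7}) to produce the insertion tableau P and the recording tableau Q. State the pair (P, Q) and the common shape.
P = [1, 2, 6] / [3, 5] / [4] / [7];  Q = [1, 3, 7] / [2, 5] / [4] / [6];  common shape = (3, 2, 1, 1)

Row-insert the values π_1, π_2, … into P one at a time, bumping the leftmost entry strictly greater than the inserted value down to the next row. The recording tableau Q records, in position (i, j), the step at which that cell was added to P.
  Insert 7 (step 1): P = [7];  Q = [1]
  Insert 4 (step 2): P = [4] / [7];  Q = [1] / [2]
  Insert 5 (step 3): P = [4, 5] / [7];  Q = [1, 3] / [2]
  Insert 1 (step 4): P = [1, 5] / [4] / [7];  Q = [1, 3] / [2] / [4]
  Insert 3 (step 5): P = [1, 3] / [4, 5] / [7];  Q = [1, 3] / [2, 5] / [4]
  Insert 2 (step 6): P = [1, 2] / [3, 5] / [4] / [7];  Q = [1, 3] / [2, 5] / [4] / [6]
  Insert 6 (step 7): P = [1, 2, 6] / [3, 5] / [4] / [7];  Q = [1, 3, 7] / [2, 5] / [4] / [6]
Final shape: (3, 2, 1, 1).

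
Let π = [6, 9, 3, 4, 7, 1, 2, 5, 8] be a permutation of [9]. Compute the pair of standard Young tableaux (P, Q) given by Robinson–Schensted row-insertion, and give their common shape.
P = [1, 2, 5, 8] / [3, 4, 7] / [6, 9];  Q = [1, 2, 5, 9] / [3, 4, 8] / [6, 7];  common shape = (4, 3, 2)

Row-insert the values π_1, π_2, … into P one at a time, bumping the leftmost entry strictly greater than the inserted value down to the next row. The recording tableau Q records, in position (i, j), the step at which that cell was added to P.
  Insert 6 (step 1): P = [6];  Q = [1]
  Insert 9 (step 2): P = [6, 9];  Q = [1, 2]
  Insert 3 (step 3): P = [3, 9] / [6];  Q = [1, 2] / [3]
  Insert 4 (step 4): P = [3, 4] / [6, 9];  Q = [1, 2] / [3, 4]
  Insert 7 (step 5): P = [3, 4, 7] / [6, 9];  Q = [1, 2, 5] / [3, 4]
  Insert 1 (step 6): P = [1, 4, 7] / [3, 9] / [6];  Q = [1, 2, 5] / [3, 4] / [6]
  Insert 2 (step 7): P = [1, 2, 7] / [3, 4] / [6, 9];  Q = [1, 2, 5] / [3, 4] / [6, 7]
  Insert 5 (step 8): P = [1, 2, 5] / [3, 4, 7] / [6, 9];  Q = [1, 2, 5] / [3, 4, 8] / [6, 7]
  Insert 8 (step 9): P = [1, 2, 5, 8] / [3, 4, 7] / [6, 9];  Q = [1, 2, 5, 9] / [3, 4, 8] / [6, 7]
Final shape: (4, 3, 2).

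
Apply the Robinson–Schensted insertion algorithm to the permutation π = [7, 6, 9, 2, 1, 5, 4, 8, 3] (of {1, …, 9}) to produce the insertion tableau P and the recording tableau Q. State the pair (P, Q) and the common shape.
P = [1, 3, 8] / [2, 4] / [5, 9] / [6] / [7];  Q = [1, 3, 8] / [2, 6] / [4, 7] / [5] / [9];  common shape = (3, 2, 2, 1, 1)

Row-insert the values π_1, π_2, … into P one at a time, bumping the leftmost entry strictly greater than the inserted value down to the next row. The recording tableau Q records, in position (i, j), the step at which that cell was added to P.
  Insert 7 (step 1): P = [7];  Q = [1]
  Insert 6 (step 2): P = [6] / [7];  Q = [1] / [2]
  Insert 9 (step 3): P = [6, 9] / [7];  Q = [1, 3] / [2]
  Insert 2 (step 4): P = [2, 9] / [6] / [7];  Q = [1, 3] / [2] / [4]
  Insert 1 (step 5): P = [1, 9] / [2] / [6] / [7];  Q = [1, 3] / [2] / [4] / [5]
  Insert 5 (step 6): P = [1, 5] / [2, 9] / [6] / [7];  Q = [1, 3] / [2, 6] / [4] / [5]
  Insert 4 (step 7): P = [1, 4] / [2, 5] / [6, 9] / [7];  Q = [1, 3] / [2, 6] / [4, 7] / [5]
  Insert 8 (step 8): P = [1, 4, 8] / [2, 5] / [6, 9] / [7];  Q = [1, 3, 8] / [2, 6] / [4, 7] / [5]
  Insert 3 (step 9): P = [1, 3, 8] / [2, 4] / [5, 9] / [6] / [7];  Q = [1, 3, 8] / [2, 6] / [4, 7] / [5] / [9]
Final shape: (3, 2, 2, 1, 1).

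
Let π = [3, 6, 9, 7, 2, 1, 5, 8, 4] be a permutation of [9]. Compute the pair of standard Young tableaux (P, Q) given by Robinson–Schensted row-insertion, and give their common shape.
P = [1, 4, 7, 8] / [2, 5] / [3, 6] / [9];  Q = [1, 2, 3, 8] / [4, 7] / [5, 9] / [6];  common shape = (4, 2, 2, 1)

Row-insert the values π_1, π_2, … into P one at a time, bumping the leftmost entry strictly greater than the inserted value down to the next row. The recording tableau Q records, in position (i, j), the step at which that cell was added to P.
  Insert 3 (step 1): P = [3];  Q = [1]
  Insert 6 (step 2): P = [3, 6];  Q = [1, 2]
  Insert 9 (step 3): P = [3, 6, 9];  Q = [1, 2, 3]
  Insert 7 (step 4): P = [3, 6, 7] / [9];  Q = [1, 2, 3] / [4]
  Insert 2 (step 5): P = [2, 6, 7] / [3] / [9];  Q = [1, 2, 3] / [4] / [5]
  Insert 1 (step 6): P = [1, 6, 7] / [2] / [3] / [9];  Q = [1, 2, 3] / [4] / [5] / [6]
  Insert 5 (step 7): P = [1, 5, 7] / [2, 6] / [3] / [9];  Q = [1, 2, 3] / [4, 7] / [5] / [6]
  Insert 8 (step 8): P = [1, 5, 7, 8] / [2, 6] / [3] / [9];  Q = [1, 2, 3, 8] / [4, 7] / [5] / [6]
  Insert 4 (step 9): P = [1, 4, 7, 8] / [2, 5] / [3, 6] / [9];  Q = [1, 2, 3, 8] / [4, 7] / [5, 9] / [6]
Final shape: (4, 2, 2, 1).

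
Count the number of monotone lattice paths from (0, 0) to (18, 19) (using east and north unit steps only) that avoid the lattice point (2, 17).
Number of paths = 17672605737

Total paths from (0, 0) to (18, 19): C(37, 18) = 17672631900. Paths through (2, 17): (paths (0, 0) → (2, 17)) × (paths (2, 17) → (18, 19)) = C(19, 2) · C(18, 16) = 171 · 153 = 26163. Avoidance count = 17672631900 − 26163 = 17672605737.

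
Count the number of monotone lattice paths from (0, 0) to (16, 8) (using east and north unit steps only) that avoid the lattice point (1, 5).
Number of paths = 730575

Total paths from (0, 0) to (16, 8): C(24, 16) = 735471. Paths through (1, 5): (paths (0, 0) → (1, 5)) × (paths (1, 5) → (16, 8)) = C(6, 1) · C(18, 15) = 6 · 816 = 4896. Avoidance count = 735471 − 4896 = 730575.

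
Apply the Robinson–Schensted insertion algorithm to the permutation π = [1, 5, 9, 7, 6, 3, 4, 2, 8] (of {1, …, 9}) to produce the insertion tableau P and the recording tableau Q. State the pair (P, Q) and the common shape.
P = [1, 2, 4, 8] / [3, 6] / [5] / [7] / [9];  Q = [1, 2, 3, 9] / [4, 7] / [5] / [6] / [8];  common shape = (4, 2, 1, 1, 1)

Row-insert the values π_1, π_2, … into P one at a time, bumping the leftmost entry strictly greater than the inserted value down to the next row. The recording tableau Q records, in position (i, j), the step at which that cell was added to P.
  Insert 1 (step 1): P = [1];  Q = [1]
  Insert 5 (step 2): P = [1, 5];  Q = [1, 2]
  Insert 9 (step 3): P = [1, 5, 9];  Q = [1, 2, 3]
  Insert 7 (step 4): P = [1, 5, 7] / [9];  Q = [1, 2, 3] / [4]
  Insert 6 (step 5): P = [1, 5, 6] / [7] / [9];  Q = [1, 2, 3] / [4] / [5]
  Insert 3 (step 6): P = [1, 3, 6] / [5] / [7] / [9];  Q = [1, 2, 3] / [4] / [5] / [6]
  Insert 4 (step 7): P = [1, 3, 4] / [5, 6] / [7] / [9];  Q = [1, 2, 3] / [4, 7] / [5] / [6]
  Insert 2 (step 8): P = [1, 2, 4] / [3, 6] / [5] / [7] / [9];  Q = [1, 2, 3] / [4, 7] / [5] / [6] / [8]
  Insert 8 (step 9): P = [1, 2, 4, 8] / [3, 6] / [5] / [7] / [9];  Q = [1, 2, 3, 9] / [4, 7] / [5] / [6] / [8]
Final shape: (4, 2, 1, 1, 1).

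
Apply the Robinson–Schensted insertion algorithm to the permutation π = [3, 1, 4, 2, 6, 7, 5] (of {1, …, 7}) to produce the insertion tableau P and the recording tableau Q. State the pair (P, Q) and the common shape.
P = [1, 2, 5, 7] / [3, 4, 6];  Q = [1, 3, 5, 6] / [2, 4, 7];  common shape = (4, 3)

Row-insert the values π_1, π_2, … into P one at a time, bumping the leftmost entry strictly greater than the inserted value down to the next row. The recording tableau Q records, in position (i, j), the step at which that cell was added to P.
  Insert 3 (step 1): P = [3];  Q = [1]
  Insert 1 (step 2): P = [1] / [3];  Q = [1] / [2]
  Insert 4 (step 3): P = [1, 4] / [3];  Q = [1, 3] / [2]
  Insert 2 (step 4): P = [1, 2] / [3, 4];  Q = [1, 3] / [2, 4]
  Insert 6 (step 5): P = [1, 2, 6] / [3, 4];  Q = [1, 3, 5] / [2, 4]
  Insert 7 (step 6): P = [1, 2, 6, 7] / [3, 4];  Q = [1, 3, 5, 6] / [2, 4]
  Insert 5 (step 7): P = [1, 2, 5, 7] / [3, 4, 6];  Q = [1, 3, 5, 6] / [2, 4, 7]
Final shape: (4, 3).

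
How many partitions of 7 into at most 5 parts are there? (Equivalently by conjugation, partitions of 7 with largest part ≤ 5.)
p(7, parts ≤ 5) = 13

Partitions of 7 with all parts ≤ 5: 5+2, 5+1+1, 4+3, 4+2+1, 4+1+1+1, 3+3+1, 3+2+2, 3+2+1+1, 3+1+1+1+1, 2+2+2+1, 2+2+1+1+1, 2+1+1+1+1+1, 1+1+1+1+1+1+1. Count = 13.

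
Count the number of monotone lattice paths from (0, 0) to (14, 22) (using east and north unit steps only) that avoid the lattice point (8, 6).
Number of paths = 3572234361

Total paths from (0, 0) to (14, 22): C(36, 14) = 3796297200. Paths through (8, 6): (paths (0, 0) → (8, 6)) × (paths (8, 6) → (14, 22)) = C(14, 8) · C(22, 6) = 3003 · 74613 = 224062839. Avoidance count = 3796297200 − 224062839 = 3572234361.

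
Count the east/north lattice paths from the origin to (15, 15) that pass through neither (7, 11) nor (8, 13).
Number of paths = 135475992

Inclusion–exclusion. Total paths: C(30, 15) = 155117520. Through P₁: C(18, 7)·C(12, 8) = 15752880. Through P₂: C(21, 8)·C(9, 7) = 7325640. Since P₁ is strictly southwest of P₂, a monotone path through both must visit P₁ then P₂; paths through both = C(18, 7)·C(3, 1)·C(9, 7) = 3436992. Avoid both = 155117520 − 15752880 − 7325640 + 3436992 = 135475992.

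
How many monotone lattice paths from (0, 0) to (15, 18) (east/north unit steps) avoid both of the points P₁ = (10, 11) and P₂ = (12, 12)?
Number of paths = 619542576

Inclusion–exclusion. Total paths: C(33, 15) = 1037158320. Through P₁: C(21, 10)·C(12, 5) = 279351072. Through P₂: C(24, 12)·C(9, 3) = 227149104. Since P₁ is strictly southwest of P₂, a monotone path through both must visit P₁ then P₂; paths through both = C(21, 10)·C(3, 2)·C(9, 3) = 88884432. Avoid both = 1037158320 − 279351072 − 227149104 + 88884432 = 619542576.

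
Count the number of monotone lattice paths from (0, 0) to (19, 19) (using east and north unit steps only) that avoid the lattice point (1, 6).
Number of paths = 33901492275

Total paths from (0, 0) to (19, 19): C(38, 19) = 35345263800. Paths through (1, 6): (paths (0, 0) → (1, 6)) × (paths (1, 6) → (19, 19)) = C(7, 1) · C(31, 18) = 7 · 206253075 = 1443771525. Avoidance count = 35345263800 − 1443771525 = 33901492275.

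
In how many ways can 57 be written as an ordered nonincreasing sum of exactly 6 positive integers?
p(57, 6 parts) = 9975

Partitions of n into exactly k parts are in bijection with partitions of n − k into at most k parts (subtract 1 from each part). So p(57, exactly 6) = p(51, parts ≤ 6). Computing via the recurrence p(m, j) = p(m, j−1) + p(m−j, j) gives 9975.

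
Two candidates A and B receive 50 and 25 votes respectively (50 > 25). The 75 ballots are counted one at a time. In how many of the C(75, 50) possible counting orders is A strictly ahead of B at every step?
Strict-lead orderings = 17529515713716297876

Total orderings of the 75 votes with 50 for A: C(75, 50) = 52588547141148893628. By the Bertrand ballot formula (Cycle Lemma / reflection principle), the number of orderings in which A is strictly ahead of B throughout is (p − q)/(p + q) · C(p + q, p) = (50 − 25)/(50 + 25) · 52588547141148893628 = 17529515713716297876.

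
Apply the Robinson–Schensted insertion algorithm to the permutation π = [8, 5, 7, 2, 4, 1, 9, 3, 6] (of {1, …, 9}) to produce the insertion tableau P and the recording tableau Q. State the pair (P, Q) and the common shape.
P = [1, 3, 6] / [2, 4, 9] / [5, 7] / [8];  Q = [1, 3, 7] / [2, 5, 9] / [4, 8] / [6];  common shape = (3, 3, 2, 1)

Row-insert the values π_1, π_2, … into P one at a time, bumping the leftmost entry strictly greater than the inserted value down to the next row. The recording tableau Q records, in position (i, j), the step at which that cell was added to P.
  Insert 8 (step 1): P = [8];  Q = [1]
  Insert 5 (step 2): P = [5] / [8];  Q = [1] / [2]
  Insert 7 (step 3): P = [5, 7] / [8];  Q = [1, 3] / [2]
  Insert 2 (step 4): P = [2, 7] / [5] / [8];  Q = [1, 3] / [2] / [4]
  Insert 4 (step 5): P = [2, 4] / [5, 7] / [8];  Q = [1, 3] / [2, 5] / [4]
  Insert 1 (step 6): P = [1, 4] / [2, 7] / [5] / [8];  Q = [1, 3] / [2, 5] / [4] / [6]
  Insert 9 (step 7): P = [1, 4, 9] / [2, 7] / [5] / [8];  Q = [1, 3, 7] / [2, 5] / [4] / [6]
  Insert 3 (step 8): P = [1, 3, 9] / [2, 4] / [5, 7] / [8];  Q = [1, 3, 7] / [2, 5] / [4, 8] / [6]
  Insert 6 (step 9): P = [1, 3, 6] / [2, 4, 9] / [5, 7] / [8];  Q = [1, 3, 7] / [2, 5, 9] / [4, 8] / [6]
Final shape: (3, 3, 2, 1).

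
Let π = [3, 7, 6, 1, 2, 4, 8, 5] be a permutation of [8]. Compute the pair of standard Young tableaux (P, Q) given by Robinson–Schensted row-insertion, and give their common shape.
P = [1, 2, 4, 5] / [3, 6, 8] / [7];  Q = [1, 2, 6, 7] / [3, 5, 8] / [4];  common shape = (4, 3, 1)

Row-insert the values π_1, π_2, … into P one at a time, bumping the leftmost entry strictly greater than the inserted value down to the next row. The recording tableau Q records, in position (i, j), the step at which that cell was added to P.
  Insert 3 (step 1): P = [3];  Q = [1]
  Insert 7 (step 2): P = [3, 7];  Q = [1, 2]
  Insert 6 (step 3): P = [3, 6] / [7];  Q = [1, 2] / [3]
  Insert 1 (step 4): P = [1, 6] / [3] / [7];  Q = [1, 2] / [3] / [4]
  Insert 2 (step 5): P = [1, 2] / [3, 6] / [7];  Q = [1, 2] / [3, 5] / [4]
  Insert 4 (step 6): P = [1, 2, 4] / [3, 6] / [7];  Q = [1, 2, 6] / [3, 5] / [4]
  Insert 8 (step 7): P = [1, 2, 4, 8] / [3, 6] / [7];  Q = [1, 2, 6, 7] / [3, 5] / [4]
  Insert 5 (step 8): P = [1, 2, 4, 5] / [3, 6, 8] / [7];  Q = [1, 2, 6, 7] / [3, 5, 8] / [4]
Final shape: (4, 3, 1).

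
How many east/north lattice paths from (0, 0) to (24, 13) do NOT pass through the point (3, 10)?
Number of paths = 3561888436

Total paths from (0, 0) to (24, 13): C(37, 24) = 3562467300. Paths through (3, 10): (paths (0, 0) → (3, 10)) × (paths (3, 10) → (24, 13)) = C(13, 3) · C(24, 21) = 286 · 2024 = 578864. Avoidance count = 3562467300 − 578864 = 3561888436.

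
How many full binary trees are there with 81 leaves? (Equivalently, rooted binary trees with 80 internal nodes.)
C_80 = 1136359577947336271931632877004667456667613940

These full binary trees are counted by the Catalan number C_n = (1/(n + 1)) · C(2n, n). For n = 80: C_80 = (1/81) · C(160, 80) = 92045125813734238026462263037378063990076729140/81 = 1136359577947336271931632877004667456667613940.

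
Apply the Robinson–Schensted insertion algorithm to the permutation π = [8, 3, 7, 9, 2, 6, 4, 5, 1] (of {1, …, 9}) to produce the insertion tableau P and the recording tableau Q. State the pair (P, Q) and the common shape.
P = [1, 4, 5] / [2, 6, 9] / [3] / [7] / [8];  Q = [1, 3, 4] / [2, 6, 8] / [5] / [7] / [9];  common shape = (3, 3, 1, 1, 1)

Row-insert the values π_1, π_2, … into P one at a time, bumping the leftmost entry strictly greater than the inserted value down to the next row. The recording tableau Q records, in position (i, j), the step at which that cell was added to P.
  Insert 8 (step 1): P = [8];  Q = [1]
  Insert 3 (step 2): P = [3] / [8];  Q = [1] / [2]
  Insert 7 (step 3): P = [3, 7] / [8];  Q = [1, 3] / [2]
  Insert 9 (step 4): P = [3, 7, 9] / [8];  Q = [1, 3, 4] / [2]
  Insert 2 (step 5): P = [2, 7, 9] / [3] / [8];  Q = [1, 3, 4] / [2] / [5]
  Insert 6 (step 6): P = [2, 6, 9] / [3, 7] / [8];  Q = [1, 3, 4] / [2, 6] / [5]
  Insert 4 (step 7): P = [2, 4, 9] / [3, 6] / [7] / [8];  Q = [1, 3, 4] / [2, 6] / [5] / [7]
  Insert 5 (step 8): P = [2, 4, 5] / [3, 6, 9] / [7] / [8];  Q = [1, 3, 4] / [2, 6, 8] / [5] / [7]
  Insert 1 (step 9): P = [1, 4, 5] / [2, 6, 9] / [3] / [7] / [8];  Q = [1, 3, 4] / [2, 6, 8] / [5] / [7] / [9]
Final shape: (3, 3, 1, 1, 1).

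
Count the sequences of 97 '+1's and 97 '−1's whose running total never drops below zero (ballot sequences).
C_97 = 14657929356129575437016877846657032761712954950899755100

These ballot sequences are counted by the Catalan number C_n = (1/(n + 1)) · C(2n, n). For n = 97: C_97 = (1/98) · C(194, 97) = 1436477076900698392827654028972389210647869585188175999800/98 = 14657929356129575437016877846657032761712954950899755100.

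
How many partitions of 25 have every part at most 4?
p(25, parts ≤ 4) = 185

Use the recurrence p(n, m) = p(n, m−1) + p(n−m, m): either the largest part is < m (count p(n, m−1)) or the largest part is exactly m (remove one copy of m, count p(n−m, m)). With p(0, ·) = 1 this gives p(25, parts ≤ 4) = 185. (By conjugating Young diagrams, this also counts partitions of 25 into at most 4 parts.)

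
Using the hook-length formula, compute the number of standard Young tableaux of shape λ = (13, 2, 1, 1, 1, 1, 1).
# SYT of shape (13, 2, 1, 1, 1, 1, 1) = 293760

Hook-length formula: f^λ = n! / Π hook(c), product over all cells c of the Young diagram. For λ = (13, 2, 1, 1, 1, 1, 1), n = 20 boxes. Hook lengths by row (left-to-right, top-to-bottom): [19, 13, 11, 10, 9, 8, 7, 6, 5, 4, 3, 2, 1]; [7, 1]; [5]; [4]; [3]; [2]; [1]. Product of hooks = 8281937664000. So f^λ = 20! / 8281937664000 = 2432902008176640000 / 8281937664000 = 293760.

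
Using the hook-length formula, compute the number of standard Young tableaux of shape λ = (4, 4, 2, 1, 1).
# SYT of shape (4, 4, 2, 1, 1) = 4455

Hook-length formula: f^λ = n! / Π hook(c), product over all cells c of the Young diagram. For λ = (4, 4, 2, 1, 1), n = 12 boxes. Hook lengths by row (left-to-right, top-to-bottom): [8, 5, 3, 2]; [7, 4, 2, 1]; [4, 1]; [2]; [1]. Product of hooks = 107520. So f^λ = 12! / 107520 = 479001600 / 107520 = 4455.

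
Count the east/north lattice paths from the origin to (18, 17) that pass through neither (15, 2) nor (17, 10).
Number of paths = 4470015354

Inclusion–exclusion. Total paths: C(35, 18) = 4537567650. Through P₁: C(17, 15)·C(18, 3) = 110976. Through P₂: C(27, 17)·C(8, 1) = 67490280. Since P₁ is strictly southwest of P₂, a monotone path through both must visit P₁ then P₂; paths through both = C(17, 15)·C(10, 2)·C(8, 1) = 48960. Avoid both = 4537567650 − 110976 − 67490280 + 48960 = 4470015354.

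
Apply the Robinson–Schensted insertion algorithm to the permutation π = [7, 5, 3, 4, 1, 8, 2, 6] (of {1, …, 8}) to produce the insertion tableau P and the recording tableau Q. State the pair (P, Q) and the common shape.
P = [1, 2, 6] / [3, 4, 8] / [5] / [7];  Q = [1, 4, 6] / [2, 7, 8] / [3] / [5];  common shape = (3, 3, 1, 1)

Row-insert the values π_1, π_2, … into P one at a time, bumping the leftmost entry strictly greater than the inserted value down to the next row. The recording tableau Q records, in position (i, j), the step at which that cell was added to P.
  Insert 7 (step 1): P = [7];  Q = [1]
  Insert 5 (step 2): P = [5] / [7];  Q = [1] / [2]
  Insert 3 (step 3): P = [3] / [5] / [7];  Q = [1] / [2] / [3]
  Insert 4 (step 4): P = [3, 4] / [5] / [7];  Q = [1, 4] / [2] / [3]
  Insert 1 (step 5): P = [1, 4] / [3] / [5] / [7];  Q = [1, 4] / [2] / [3] / [5]
  Insert 8 (step 6): P = [1, 4, 8] / [3] / [5] / [7];  Q = [1, 4, 6] / [2] / [3] / [5]
  Insert 2 (step 7): P = [1, 2, 8] / [3, 4] / [5] / [7];  Q = [1, 4, 6] / [2, 7] / [3] / [5]
  Insert 6 (step 8): P = [1, 2, 6] / [3, 4, 8] / [5] / [7];  Q = [1, 4, 6] / [2, 7, 8] / [3] / [5]
Final shape: (3, 3, 1, 1).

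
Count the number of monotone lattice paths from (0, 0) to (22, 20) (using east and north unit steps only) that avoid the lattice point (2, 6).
Number of paths = 474816289500

Total paths from (0, 0) to (22, 20): C(42, 22) = 513791607420. Paths through (2, 6): (paths (0, 0) → (2, 6)) × (paths (2, 6) → (22, 20)) = C(8, 2) · C(34, 20) = 28 · 1391975640 = 38975317920. Avoidance count = 513791607420 − 38975317920 = 474816289500.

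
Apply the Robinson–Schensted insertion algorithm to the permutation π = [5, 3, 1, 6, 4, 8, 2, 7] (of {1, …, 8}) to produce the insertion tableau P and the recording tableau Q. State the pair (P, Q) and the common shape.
P = [1, 2, 7] / [3, 4, 8] / [5, 6];  Q = [1, 4, 6] / [2, 5, 8] / [3, 7];  common shape = (3, 3, 2)

Row-insert the values π_1, π_2, … into P one at a time, bumping the leftmost entry strictly greater than the inserted value down to the next row. The recording tableau Q records, in position (i, j), the step at which that cell was added to P.
  Insert 5 (step 1): P = [5];  Q = [1]
  Insert 3 (step 2): P = [3] / [5];  Q = [1] / [2]
  Insert 1 (step 3): P = [1] / [3] / [5];  Q = [1] / [2] / [3]
  Insert 6 (step 4): P = [1, 6] / [3] / [5];  Q = [1, 4] / [2] / [3]
  Insert 4 (step 5): P = [1, 4] / [3, 6] / [5];  Q = [1, 4] / [2, 5] / [3]
  Insert 8 (step 6): P = [1, 4, 8] / [3, 6] / [5];  Q = [1, 4, 6] / [2, 5] / [3]
  Insert 2 (step 7): P = [1, 2, 8] / [3, 4] / [5, 6];  Q = [1, 4, 6] / [2, 5] / [3, 7]
  Insert 7 (step 8): P = [1, 2, 7] / [3, 4, 8] / [5, 6];  Q = [1, 4, 6] / [2, 5, 8] / [3, 7]
Final shape: (3, 3, 2).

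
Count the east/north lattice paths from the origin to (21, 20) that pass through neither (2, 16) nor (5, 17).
Number of paths = 269102657787

Inclusion–exclusion. Total paths: C(41, 21) = 269128937220. Through P₁: C(18, 2)·C(23, 19) = 1354815. Through P₂: C(22, 5)·C(19, 16) = 25517646. Since P₁ is strictly southwest of P₂, a monotone path through both must visit P₁ then P₂; paths through both = C(18, 2)·C(4, 3)·C(19, 16) = 593028. Avoid both = 269128937220 − 1354815 − 25517646 + 593028 = 269102657787.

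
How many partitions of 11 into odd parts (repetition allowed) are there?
p_odd(11) = 12

Partitions of 11 using only odd parts 1, 3, 5, …: 11, 9+1+1, 7+3+1, 7+1+1+1+1, 5+5+1, 5+3+3, 5+3+1+1+1, 5+1+1+1+1+1+1, 3+3+3+1+1, 3+3+1+1+1+1+1, 3+1+1+1+1+1+1+1+1, 1+1+1+1+1+1+1+1+1+1+1. There are 12. (Euler: this equals q(11), the number of distinct-part partitions.)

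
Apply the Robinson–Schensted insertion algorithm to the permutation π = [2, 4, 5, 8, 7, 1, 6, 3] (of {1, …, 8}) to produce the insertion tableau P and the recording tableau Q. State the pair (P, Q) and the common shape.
P = [1, 3, 5, 6] / [2, 4] / [7] / [8];  Q = [1, 2, 3, 4] / [5, 7] / [6] / [8];  common shape = (4, 2, 1, 1)

Row-insert the values π_1, π_2, … into P one at a time, bumping the leftmost entry strictly greater than the inserted value down to the next row. The recording tableau Q records, in position (i, j), the step at which that cell was added to P.
  Insert 2 (step 1): P = [2];  Q = [1]
  Insert 4 (step 2): P = [2, 4];  Q = [1, 2]
  Insert 5 (step 3): P = [2, 4, 5];  Q = [1, 2, 3]
  Insert 8 (step 4): P = [2, 4, 5, 8];  Q = [1, 2, 3, 4]
  Insert 7 (step 5): P = [2, 4, 5, 7] / [8];  Q = [1, 2, 3, 4] / [5]
  Insert 1 (step 6): P = [1, 4, 5, 7] / [2] / [8];  Q = [1, 2, 3, 4] / [5] / [6]
  Insert 6 (step 7): P = [1, 4, 5, 6] / [2, 7] / [8];  Q = [1, 2, 3, 4] / [5, 7] / [6]
  Insert 3 (step 8): P = [1, 3, 5, 6] / [2, 4] / [7] / [8];  Q = [1, 2, 3, 4] / [5, 7] / [6] / [8]
Final shape: (4, 2, 1, 1).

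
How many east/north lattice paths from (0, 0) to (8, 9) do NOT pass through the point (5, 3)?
Number of paths = 19606

Total paths from (0, 0) to (8, 9): C(17, 8) = 24310. Paths through (5, 3): (paths (0, 0) → (5, 3)) × (paths (5, 3) → (8, 9)) = C(8, 5) · C(9, 3) = 56 · 84 = 4704. Avoidance count = 24310 − 4704 = 19606.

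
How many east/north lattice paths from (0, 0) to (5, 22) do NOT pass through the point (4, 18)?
Number of paths = 44155

Total paths from (0, 0) to (5, 22): C(27, 5) = 80730. Paths through (4, 18): (paths (0, 0) → (4, 18)) × (paths (4, 18) → (5, 22)) = C(22, 4) · C(5, 1) = 7315 · 5 = 36575. Avoidance count = 80730 − 36575 = 44155.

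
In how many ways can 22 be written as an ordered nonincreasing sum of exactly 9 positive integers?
p(22, 9 parts) = 94

Partitions of n into exactly k parts are in bijection with partitions of n − k into at most k parts (subtract 1 from each part). So p(22, exactly 9) = p(13, parts ≤ 9). Computing via the recurrence p(m, j) = p(m, j−1) + p(m−j, j) gives 94.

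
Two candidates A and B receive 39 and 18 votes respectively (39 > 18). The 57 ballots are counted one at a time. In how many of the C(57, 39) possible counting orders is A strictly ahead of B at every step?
Strict-lead orderings = 114330456032100

Total orderings of the 57 votes with 39 for A: C(57, 39) = 310325523515700. By the Bertrand ballot formula (Cycle Lemma / reflection principle), the number of orderings in which A is strictly ahead of B throughout is (p − q)/(p + q) · C(p + q, p) = (39 − 18)/(39 + 18) · 310325523515700 = 114330456032100.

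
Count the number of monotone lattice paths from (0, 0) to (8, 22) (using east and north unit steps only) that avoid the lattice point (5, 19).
Number of paths = 5002845

Total paths from (0, 0) to (8, 22): C(30, 8) = 5852925. Paths through (5, 19): (paths (0, 0) → (5, 19)) × (paths (5, 19) → (8, 22)) = C(24, 5) · C(6, 3) = 42504 · 20 = 850080. Avoidance count = 5852925 − 850080 = 5002845.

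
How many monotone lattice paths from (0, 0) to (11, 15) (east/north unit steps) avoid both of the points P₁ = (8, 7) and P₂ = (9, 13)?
Number of paths = 3950135

Inclusion–exclusion. Total paths: C(26, 11) = 7726160. Through P₁: C(15, 8)·C(11, 3) = 1061775. Through P₂: C(22, 9)·C(4, 2) = 2984520. Since P₁ is strictly southwest of P₂, a monotone path through both must visit P₁ then P₂; paths through both = C(15, 8)·C(7, 1)·C(4, 2) = 270270. Avoid both = 7726160 − 1061775 − 2984520 + 270270 = 3950135.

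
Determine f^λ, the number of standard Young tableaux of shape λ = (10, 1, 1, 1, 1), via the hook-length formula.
# SYT of shape (10, 1, 1, 1, 1) = 715

Hook-length formula: f^λ = n! / Π hook(c), product over all cells c of the Young diagram. For λ = (10, 1, 1, 1, 1), n = 14 boxes. Hook lengths by row (left-to-right, top-to-bottom): [14, 9, 8, 7, 6, 5, 4, 3, 2, 1]; [4]; [3]; [2]; [1]. Product of hooks = 121927680. So f^λ = 14! / 121927680 = 87178291200 / 121927680 = 715.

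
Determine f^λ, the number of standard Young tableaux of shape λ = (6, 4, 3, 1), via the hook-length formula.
# SYT of shape (6, 4, 3, 1) = 50050

Hook-length formula: f^λ = n! / Π hook(c), product over all cells c of the Young diagram. For λ = (6, 4, 3, 1), n = 14 boxes. Hook lengths by row (left-to-right, top-to-bottom): [9, 7, 6, 4, 2, 1]; [6, 4, 3, 1]; [4, 2, 1]; [1]. Product of hooks = 1741824. So f^λ = 14! / 1741824 = 87178291200 / 1741824 = 50050.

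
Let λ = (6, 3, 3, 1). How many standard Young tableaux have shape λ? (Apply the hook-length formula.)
# SYT of shape (6, 3, 3, 1) = 11440

Hook-length formula: f^λ = n! / Π hook(c), product over all cells c of the Young diagram. For λ = (6, 3, 3, 1), n = 13 boxes. Hook lengths by row (left-to-right, top-to-bottom): [9, 7, 6, 3, 2, 1]; [5, 3, 2]; [4, 2, 1]; [1]. Product of hooks = 544320. So f^λ = 13! / 544320 = 6227020800 / 544320 = 11440.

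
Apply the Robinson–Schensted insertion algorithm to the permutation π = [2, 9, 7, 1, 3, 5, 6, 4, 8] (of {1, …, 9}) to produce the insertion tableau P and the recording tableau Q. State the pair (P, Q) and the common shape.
P = [1, 3, 4, 6, 8] / [2, 5] / [7] / [9];  Q = [1, 2, 6, 7, 9] / [3, 5] / [4] / [8];  common shape = (5, 2, 1, 1)

Row-insert the values π_1, π_2, … into P one at a time, bumping the leftmost entry strictly greater than the inserted value down to the next row. The recording tableau Q records, in position (i, j), the step at which that cell was added to P.
  Insert 2 (step 1): P = [2];  Q = [1]
  Insert 9 (step 2): P = [2, 9];  Q = [1, 2]
  Insert 7 (step 3): P = [2, 7] / [9];  Q = [1, 2] / [3]
  Insert 1 (step 4): P = [1, 7] / [2] / [9];  Q = [1, 2] / [3] / [4]
  Insert 3 (step 5): P = [1, 3] / [2, 7] / [9];  Q = [1, 2] / [3, 5] / [4]
  Insert 5 (step 6): P = [1, 3, 5] / [2, 7] / [9];  Q = [1, 2, 6] / [3, 5] / [4]
  Insert 6 (step 7): P = [1, 3, 5, 6] / [2, 7] / [9];  Q = [1, 2, 6, 7] / [3, 5] / [4]
  Insert 4 (step 8): P = [1, 3, 4, 6] / [2, 5] / [7] / [9];  Q = [1, 2, 6, 7] / [3, 5] / [4] / [8]
  Insert 8 (step 9): P = [1, 3, 4, 6, 8] / [2, 5] / [7] / [9];  Q = [1, 2, 6, 7, 9] / [3, 5] / [4] / [8]
Final shape: (5, 2, 1, 1).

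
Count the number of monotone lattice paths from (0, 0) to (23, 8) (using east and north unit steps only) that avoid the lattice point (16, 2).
Number of paths = 7626177

Total paths from (0, 0) to (23, 8): C(31, 23) = 7888725. Paths through (16, 2): (paths (0, 0) → (16, 2)) × (paths (16, 2) → (23, 8)) = C(18, 16) · C(13, 7) = 153 · 1716 = 262548. Avoidance count = 7888725 − 262548 = 7626177.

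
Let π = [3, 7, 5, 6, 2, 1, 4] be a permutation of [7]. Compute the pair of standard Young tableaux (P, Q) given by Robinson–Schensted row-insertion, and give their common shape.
P = [1, 4, 6] / [2, 5] / [3] / [7];  Q = [1, 2, 4] / [3, 7] / [5] / [6];  common shape = (3, 2, 1, 1)

Row-insert the values π_1, π_2, … into P one at a time, bumping the leftmost entry strictly greater than the inserted value down to the next row. The recording tableau Q records, in position (i, j), the step at which that cell was added to P.
  Insert 3 (step 1): P = [3];  Q = [1]
  Insert 7 (step 2): P = [3, 7];  Q = [1, 2]
  Insert 5 (step 3): P = [3, 5] / [7];  Q = [1, 2] / [3]
  Insert 6 (step 4): P = [3, 5, 6] / [7];  Q = [1, 2, 4] / [3]
  Insert 2 (step 5): P = [2, 5, 6] / [3] / [7];  Q = [1, 2, 4] / [3] / [5]
  Insert 1 (step 6): P = [1, 5, 6] / [2] / [3] / [7];  Q = [1, 2, 4] / [3] / [5] / [6]
  Insert 4 (step 7): P = [1, 4, 6] / [2, 5] / [3] / [7];  Q = [1, 2, 4] / [3, 7] / [5] / [6]
Final shape: (3, 2, 1, 1).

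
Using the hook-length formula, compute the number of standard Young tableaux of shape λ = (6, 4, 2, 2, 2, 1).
# SYT of shape (6, 4, 2, 2, 2, 1) = 2598960

Hook-length formula: f^λ = n! / Π hook(c), product over all cells c of the Young diagram. For λ = (6, 4, 2, 2, 2, 1), n = 17 boxes. Hook lengths by row (left-to-right, top-to-bottom): [11, 9, 5, 4, 2, 1]; [8, 6, 2, 1]; [5, 3]; [4, 2]; [3, 1]; [1]. Product of hooks = 136857600. So f^λ = 17! / 136857600 = 355687428096000 / 136857600 = 2598960.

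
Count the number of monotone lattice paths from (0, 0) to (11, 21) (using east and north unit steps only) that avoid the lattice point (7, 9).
Number of paths = 108203680

Total paths from (0, 0) to (11, 21): C(32, 11) = 129024480. Paths through (7, 9): (paths (0, 0) → (7, 9)) × (paths (7, 9) → (11, 21)) = C(16, 7) · C(16, 4) = 11440 · 1820 = 20820800. Avoidance count = 129024480 − 20820800 = 108203680.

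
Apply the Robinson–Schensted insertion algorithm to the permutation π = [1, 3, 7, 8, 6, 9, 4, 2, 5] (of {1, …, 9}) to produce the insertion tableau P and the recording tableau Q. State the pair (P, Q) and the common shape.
P = [1, 2, 4, 5, 9] / [3, 8] / [6] / [7];  Q = [1, 2, 3, 4, 6] / [5, 9] / [7] / [8];  common shape = (5, 2, 1, 1)

Row-insert the values π_1, π_2, … into P one at a time, bumping the leftmost entry strictly greater than the inserted value down to the next row. The recording tableau Q records, in position (i, j), the step at which that cell was added to P.
  Insert 1 (step 1): P = [1];  Q = [1]
  Insert 3 (step 2): P = [1, 3];  Q = [1, 2]
  Insert 7 (step 3): P = [1, 3, 7];  Q = [1, 2, 3]
  Insert 8 (step 4): P = [1, 3, 7, 8];  Q = [1, 2, 3, 4]
  Insert 6 (step 5): P = [1, 3, 6, 8] / [7];  Q = [1, 2, 3, 4] / [5]
  Insert 9 (step 6): P = [1, 3, 6, 8, 9] / [7];  Q = [1, 2, 3, 4, 6] / [5]
  Insert 4 (step 7): P = [1, 3, 4, 8, 9] / [6] / [7];  Q = [1, 2, 3, 4, 6] / [5] / [7]
  Insert 2 (step 8): P = [1, 2, 4, 8, 9] / [3] / [6] / [7];  Q = [1, 2, 3, 4, 6] / [5] / [7] / [8]
  Insert 5 (step 9): P = [1, 2, 4, 5, 9] / [3, 8] / [6] / [7];  Q = [1, 2, 3, 4, 6] / [5, 9] / [7] / [8]
Final shape: (5, 2, 1, 1).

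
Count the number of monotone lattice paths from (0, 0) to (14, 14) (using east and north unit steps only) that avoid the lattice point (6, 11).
Number of paths = 38074560

Total paths from (0, 0) to (14, 14): C(28, 14) = 40116600. Paths through (6, 11): (paths (0, 0) → (6, 11)) × (paths (6, 11) → (14, 14)) = C(17, 6) · C(11, 8) = 12376 · 165 = 2042040. Avoidance count = 40116600 − 2042040 = 38074560.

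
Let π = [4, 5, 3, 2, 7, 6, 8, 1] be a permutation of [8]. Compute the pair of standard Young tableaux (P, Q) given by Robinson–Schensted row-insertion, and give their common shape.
P = [1, 5, 6, 8] / [2, 7] / [3] / [4];  Q = [1, 2, 5, 7] / [3, 6] / [4] / [8];  common shape = (4, 2, 1, 1)

Row-insert the values π_1, π_2, … into P one at a time, bumping the leftmost entry strictly greater than the inserted value down to the next row. The recording tableau Q records, in position (i, j), the step at which that cell was added to P.
  Insert 4 (step 1): P = [4];  Q = [1]
  Insert 5 (step 2): P = [4, 5];  Q = [1, 2]
  Insert 3 (step 3): P = [3, 5] / [4];  Q = [1, 2] / [3]
  Insert 2 (step 4): P = [2, 5] / [3] / [4];  Q = [1, 2] / [3] / [4]
  Insert 7 (step 5): P = [2, 5, 7] / [3] / [4];  Q = [1, 2, 5] / [3] / [4]
  Insert 6 (step 6): P = [2, 5, 6] / [3, 7] / [4];  Q = [1, 2, 5] / [3, 6] / [4]
  Insert 8 (step 7): P = [2, 5, 6, 8] / [3, 7] / [4];  Q = [1, 2, 5, 7] / [3, 6] / [4]
  Insert 1 (step 8): P = [1, 5, 6, 8] / [2, 7] / [3] / [4];  Q = [1, 2, 5, 7] / [3, 6] / [4] / [8]
Final shape: (4, 2, 1, 1).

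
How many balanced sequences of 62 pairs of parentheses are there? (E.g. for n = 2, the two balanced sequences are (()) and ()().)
C_62 = 24139737743045626825711458546273312

These balanced parentheses are counted by the Catalan number C_n = (1/(n + 1)) · C(2n, n). For n = 62: C_62 = (1/63) · C(124, 62) = 1520803477811874490019821888415218656/63 = 24139737743045626825711458546273312.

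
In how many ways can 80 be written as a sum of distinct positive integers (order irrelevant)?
q(80) = 77312

A partition into distinct parts is a strictly decreasing sequence summing to n. The recurrence d(n, m) = d(n, m−1) + d(n−m, m−1) (use part m at most once) with q(n) = d(n, n) gives q(80) = 77312. (Euler's theorem: # distinct-part partitions = # odd-part partitions.)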